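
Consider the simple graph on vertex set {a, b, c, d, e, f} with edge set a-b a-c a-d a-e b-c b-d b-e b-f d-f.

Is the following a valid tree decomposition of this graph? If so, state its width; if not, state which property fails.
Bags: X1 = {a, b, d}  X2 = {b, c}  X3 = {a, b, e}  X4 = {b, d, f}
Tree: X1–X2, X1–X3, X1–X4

No — edge (a,c) lies in no bag.

A tree decomposition must satisfy three properties: every vertex lies in some bag; for every edge, both endpoints lie together in some bag; and for every vertex, the bags containing it form a connected subtree. Here edge (a,c) lies in no bag, so the decomposition is invalid.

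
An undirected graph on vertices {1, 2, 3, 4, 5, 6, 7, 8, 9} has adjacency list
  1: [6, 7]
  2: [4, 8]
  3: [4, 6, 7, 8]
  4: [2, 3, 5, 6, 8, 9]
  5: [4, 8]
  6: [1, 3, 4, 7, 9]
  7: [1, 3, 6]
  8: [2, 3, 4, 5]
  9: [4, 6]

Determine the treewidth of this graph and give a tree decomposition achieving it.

Every bag has size at most 3, so the width is 3 − 1 = 2 and tw(G) ≤ 2. For the lower bound, the 3 vertices {1, 6, 7} are pairwise adjacent, and any tree decomposition puts a clique entirely inside one bag — forcing width ≥ 2. Therefore the treewidth is 2.

Treewidth 2.
One such decomposition:
Bags: B1 = {3, 6, 7}  B2 = {3, 4, 6}  B3 = {3, 4, 8}  B4 = {4, 5, 8}  B5 = {4, 6, 9}  B6 = {1, 6, 7}  B7 = {2, 4, 8}
Tree: B1–B2, B2–B3, B3–B4, B2–B5, B1–B6, B3–B7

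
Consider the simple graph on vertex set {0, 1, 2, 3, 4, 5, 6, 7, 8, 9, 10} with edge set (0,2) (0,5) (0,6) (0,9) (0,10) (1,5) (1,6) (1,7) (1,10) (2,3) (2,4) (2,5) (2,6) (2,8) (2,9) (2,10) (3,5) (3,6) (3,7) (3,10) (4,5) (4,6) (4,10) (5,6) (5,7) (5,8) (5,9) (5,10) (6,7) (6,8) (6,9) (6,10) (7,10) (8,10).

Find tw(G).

A width-4 tree decomposition is:
Bags: B1 = {0, 2, 5, 6, 10}  B2 = {2, 3, 5, 6, 10}  B3 = {2, 4, 5, 6, 10}  B4 = {0, 2, 5, 6, 9}  B5 = {3, 5, 6, 7, 10}  B6 = {1, 5, 6, 7, 10}  B7 = {2, 5, 6, 8, 10}
Tree: B1–B2, B2–B3, B1–B4, B2–B5, B5–B6, B1–B7
The largest bag has 5 vertices, giving width 4; this decomposition certifies tw(G) ≤ 4. For the lower bound, the 5 vertices {0, 2, 5, 6, 9} are pairwise adjacent, and any tree decomposition puts a clique entirely inside one bag — forcing width ≥ 4. Combining the bounds, tw(G) = 4.

4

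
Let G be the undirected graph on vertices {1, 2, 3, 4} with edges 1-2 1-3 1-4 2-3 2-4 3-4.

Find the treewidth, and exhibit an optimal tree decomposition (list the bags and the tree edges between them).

With just one bag of size 4, the width is 4 − 1 = 3, so tw(G) ≤ 3. Conversely, {1, 2, 3, 4} is a clique of size 4, and the vertices of any clique must share a bag in every tree decomposition; so some bag has ≥ 4 vertices and tw(G) ≥ 3. Therefore the treewidth is 3.

Treewidth 3.
One such decomposition:
Bags: B1 = {1, 2, 3, 4}
Tree: (single bag)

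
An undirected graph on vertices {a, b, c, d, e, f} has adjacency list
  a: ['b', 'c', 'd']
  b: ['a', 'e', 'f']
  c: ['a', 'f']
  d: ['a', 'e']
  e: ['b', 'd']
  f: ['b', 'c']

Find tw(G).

2

A width-2 tree decomposition is:
Bags: B1 = {a, d, e}  B2 = {a, b, e}  B3 = {a, b, c}  B4 = {b, c, f}
Tree: B1–B2, B2–B3, B3–B4
The largest bag has 3 vertices, giving width 2; this decomposition certifies tw(G) ≤ 2. The edges d–e–b–a–d form a cycle, so G is not a tree and its treewidth is at least 2. Therefore the treewidth is 2.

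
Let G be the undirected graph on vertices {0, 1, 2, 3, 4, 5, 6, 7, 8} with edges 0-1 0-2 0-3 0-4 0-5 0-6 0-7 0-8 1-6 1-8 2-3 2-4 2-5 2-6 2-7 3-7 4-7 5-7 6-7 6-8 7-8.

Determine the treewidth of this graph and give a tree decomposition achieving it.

The largest bag has 4 vertices, giving width 3; this decomposition certifies tw(G) ≤ 3. Conversely, {0, 1, 6, 8} is a clique of size 4, and the vertices of any clique must share a bag in every tree decomposition; so some bag has ≥ 4 vertices and tw(G) ≥ 3. Therefore the treewidth is 3.

Treewidth 3.
One optimal decomposition is:
Bags: B1 = {0, 2, 6, 7}  B2 = {0, 6, 7, 8}  B3 = {0, 2, 3, 7}  B4 = {0, 1, 6, 8}  B5 = {0, 2, 5, 7}  B6 = {0, 2, 4, 7}
Tree: B1–B2, B1–B3, B2–B4, B3–B5, B1–B6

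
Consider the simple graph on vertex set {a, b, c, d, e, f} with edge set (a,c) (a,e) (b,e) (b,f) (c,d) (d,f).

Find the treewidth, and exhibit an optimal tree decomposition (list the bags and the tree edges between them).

Treewidth 2.
One such decomposition:
Bags: B1 = {a, b, e}  B2 = {a, b, c}  B3 = {b, c, d}  B4 = {b, d, f}
Tree: B1–B2, B2–B3, B3–B4

Each bag holds 3 vertices, so the decomposition has width 2, which upper-bounds the treewidth. For the lower bound, G contains the cycle b–e–a–c–d–f–b, so G is not a forest; only forests have treewidth ≤ 1, hence tw(G) ≥ 2. Therefore the treewidth is 2.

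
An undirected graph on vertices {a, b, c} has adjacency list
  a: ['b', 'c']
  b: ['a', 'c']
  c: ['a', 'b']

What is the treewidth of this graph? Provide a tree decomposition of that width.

A single bag containing all 3 vertices is trivially a valid decomposition of width 2. On the other hand G contains the 3-clique {a, b, c}. A clique must lie in a single bag of any decomposition, so no decomposition can have width below 2. Hence tw(G) = 2 exactly.

Treewidth 2.
One optimal decomposition is:
Bags: B1 = {a, b, c}
Tree: (single bag)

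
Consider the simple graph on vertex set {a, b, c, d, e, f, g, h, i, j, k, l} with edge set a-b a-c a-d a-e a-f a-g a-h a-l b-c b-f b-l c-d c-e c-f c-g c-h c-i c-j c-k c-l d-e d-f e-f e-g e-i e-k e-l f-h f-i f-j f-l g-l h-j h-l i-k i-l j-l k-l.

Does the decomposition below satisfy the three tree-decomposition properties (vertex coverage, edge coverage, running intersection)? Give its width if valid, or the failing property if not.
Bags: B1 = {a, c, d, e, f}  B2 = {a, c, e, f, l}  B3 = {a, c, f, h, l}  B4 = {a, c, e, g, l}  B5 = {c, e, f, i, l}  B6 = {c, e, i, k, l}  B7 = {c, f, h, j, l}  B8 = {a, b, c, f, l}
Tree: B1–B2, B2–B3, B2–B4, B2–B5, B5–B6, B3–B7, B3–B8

Vertex coverage: the bags together contain {a, b, c, d, e, f, g, h, i, j, k, l}, the full vertex set. Edge coverage: each edge of G has both endpoints in at least one bag. Running intersection: for every vertex, the bags containing it form a connected subtree. All three properties hold, so this is a valid tree decomposition of width max|bag| − 1 = 4, and hence tw(G) ≤ 4.

Yes; width 4.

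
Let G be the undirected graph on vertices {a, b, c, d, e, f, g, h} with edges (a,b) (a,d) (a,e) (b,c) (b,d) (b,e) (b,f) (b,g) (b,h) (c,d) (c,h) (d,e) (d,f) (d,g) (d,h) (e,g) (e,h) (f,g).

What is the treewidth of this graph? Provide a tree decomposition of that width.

Treewidth 3.
Bags: B1 = {b, d, e, h}  B2 = {b, d, e, g}  B3 = {a, b, d, e}  B4 = {b, d, f, g}  B5 = {b, c, d, h}
Tree: B1–B2, B2–B3, B2–B4, B1–B5

The largest bag has 4 vertices, giving width 3; this decomposition certifies tw(G) ≤ 3. On the other hand G contains the 4-clique {b, d, e, g}. A clique must lie in a single bag of any decomposition, so no decomposition can have width below 3. Hence tw(G) = 3 exactly.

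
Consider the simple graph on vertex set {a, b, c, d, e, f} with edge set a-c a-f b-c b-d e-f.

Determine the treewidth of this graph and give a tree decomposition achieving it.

Treewidth 1.
One optimal decomposition is:
Bags: B1 = {e, f}  B2 = {a, f}  B3 = {a, c}  B4 = {b, c}  B5 = {b, d}
Tree: B1–B2, B2–B3, B3–B4, B4–B5

The largest bag has 2 vertices, giving width 1; this decomposition certifies tw(G) ≤ 1. Since G has at least one edge (e.g. e–f), it is not an edgeless graph, so tw(G) ≥ 1. Combining the bounds, tw(G) = 1.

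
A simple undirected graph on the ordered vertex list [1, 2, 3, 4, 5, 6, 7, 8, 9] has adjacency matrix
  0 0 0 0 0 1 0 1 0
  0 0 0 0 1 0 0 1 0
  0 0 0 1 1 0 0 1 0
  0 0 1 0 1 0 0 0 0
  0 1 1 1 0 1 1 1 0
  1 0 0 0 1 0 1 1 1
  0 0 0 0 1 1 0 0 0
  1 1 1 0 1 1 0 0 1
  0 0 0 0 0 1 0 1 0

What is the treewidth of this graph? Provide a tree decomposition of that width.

Treewidth 2.
Bags: B1 = {6, 8, 9}  B2 = {5, 6, 8}  B3 = {3, 5, 8}  B4 = {1, 6, 8}  B5 = {2, 5, 8}  B6 = {5, 6, 7}  B7 = {3, 4, 5}
Tree: B1–B2, B2–B3, B2–B4, B3–B5, B2–B6, B3–B7

Every bag has size at most 3, so the width is 3 − 1 = 2 and tw(G) ≤ 2. For the lower bound, the 3 vertices {1, 6, 8} are pairwise adjacent, and any tree decomposition puts a clique entirely inside one bag — forcing width ≥ 2. Therefore the treewidth is 2.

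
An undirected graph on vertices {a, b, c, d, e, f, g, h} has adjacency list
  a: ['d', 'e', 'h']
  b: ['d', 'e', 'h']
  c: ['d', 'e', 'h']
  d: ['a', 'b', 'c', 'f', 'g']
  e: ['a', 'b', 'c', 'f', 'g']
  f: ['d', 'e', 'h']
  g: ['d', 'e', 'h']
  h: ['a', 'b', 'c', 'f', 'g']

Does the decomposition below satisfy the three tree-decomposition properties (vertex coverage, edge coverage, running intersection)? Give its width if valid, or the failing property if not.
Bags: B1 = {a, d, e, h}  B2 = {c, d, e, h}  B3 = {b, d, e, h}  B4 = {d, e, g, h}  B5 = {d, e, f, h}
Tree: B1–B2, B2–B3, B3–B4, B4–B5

Every vertex of G appears in some bag (union = {a, b, c, d, e, f, g, h}); every edge is covered by a bag; and for each vertex v the set of bags containing v is connected in the bag tree. The decomposition is therefore valid. The largest bag has 4 vertices, so the width is 3.

Yes; width 3.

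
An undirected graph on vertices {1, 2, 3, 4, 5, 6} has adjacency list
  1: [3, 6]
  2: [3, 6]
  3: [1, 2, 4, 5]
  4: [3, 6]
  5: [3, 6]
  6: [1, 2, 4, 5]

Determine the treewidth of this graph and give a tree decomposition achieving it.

Treewidth 2.
Bags: B1 = {2, 3, 6}  B2 = {3, 5, 6}  B3 = {3, 4, 6}  B4 = {1, 3, 6}
Tree: B1–B2, B2–B3, B3–B4

Each bag holds 3 vertices, so the decomposition has width 2, which upper-bounds the treewidth. For the lower bound, G contains the cycle 6–2–3–5–6, so G is not a forest; only forests have treewidth ≤ 1, hence tw(G) ≥ 2. Hence tw(G) = 2 exactly.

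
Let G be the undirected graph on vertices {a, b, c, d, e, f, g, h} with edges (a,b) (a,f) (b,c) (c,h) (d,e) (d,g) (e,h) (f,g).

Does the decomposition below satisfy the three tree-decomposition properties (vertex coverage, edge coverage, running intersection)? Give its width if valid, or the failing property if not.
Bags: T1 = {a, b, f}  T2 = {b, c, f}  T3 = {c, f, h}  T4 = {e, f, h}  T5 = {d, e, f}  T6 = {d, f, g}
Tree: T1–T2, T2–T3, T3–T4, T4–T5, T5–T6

Yes; width 2.

Vertex coverage: the bags together contain {a, b, c, d, e, f, g, h}, the full vertex set. Edge coverage: each edge of G has both endpoints in at least one bag. Running intersection: for every vertex, the bags containing it form a connected subtree. All three properties hold, so this is a valid tree decomposition of width max|bag| − 1 = 2, and hence tw(G) ≤ 2.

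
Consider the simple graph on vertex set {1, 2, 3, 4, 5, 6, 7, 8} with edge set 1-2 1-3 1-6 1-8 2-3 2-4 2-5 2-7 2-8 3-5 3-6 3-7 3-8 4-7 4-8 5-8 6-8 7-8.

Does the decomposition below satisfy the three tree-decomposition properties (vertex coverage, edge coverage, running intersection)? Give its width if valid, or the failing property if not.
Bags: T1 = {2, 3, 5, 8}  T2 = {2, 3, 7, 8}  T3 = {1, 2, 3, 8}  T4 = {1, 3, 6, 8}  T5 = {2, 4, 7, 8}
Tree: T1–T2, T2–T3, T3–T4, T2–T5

Checking the three conditions: (i) the bags cover all of {1, 2, 3, 4, 5, 6, 7, 8}; (ii) for each edge, some bag contains both endpoints; (iii) the bags containing any fixed vertex form a subtree. All hold, so the decomposition is valid with width 4 − 1 = 3.

Yes; width 3.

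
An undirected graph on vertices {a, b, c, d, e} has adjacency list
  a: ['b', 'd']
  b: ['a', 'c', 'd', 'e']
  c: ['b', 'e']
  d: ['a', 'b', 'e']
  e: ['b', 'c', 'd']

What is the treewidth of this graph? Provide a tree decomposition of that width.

Every bag has size at most 3, so the width is 3 − 1 = 2 and tw(G) ≤ 2. For the lower bound, the 3 vertices {b, d, e} are pairwise adjacent, and any tree decomposition puts a clique entirely inside one bag — forcing width ≥ 2. Combining the bounds, tw(G) = 2.

Treewidth 2.
One such decomposition:
Bags: B1 = {b, d, e}  B2 = {a, b, d}  B3 = {b, c, e}
Tree: B1–B2, B1–B3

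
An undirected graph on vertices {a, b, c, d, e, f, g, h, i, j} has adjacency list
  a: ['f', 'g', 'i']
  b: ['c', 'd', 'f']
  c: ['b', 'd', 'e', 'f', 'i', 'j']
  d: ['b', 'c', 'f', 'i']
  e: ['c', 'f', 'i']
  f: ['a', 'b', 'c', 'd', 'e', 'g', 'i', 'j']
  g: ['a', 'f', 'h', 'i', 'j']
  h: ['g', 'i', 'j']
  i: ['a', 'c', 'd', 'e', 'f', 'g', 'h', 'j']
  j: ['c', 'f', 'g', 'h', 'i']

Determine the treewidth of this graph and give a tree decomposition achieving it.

The largest bag has 4 vertices, giving width 3; this decomposition certifies tw(G) ≤ 3. On the other hand G contains the 4-clique {g, h, i, j}. A clique must lie in a single bag of any decomposition, so no decomposition can have width below 3. The upper and lower bounds meet at 3, so that is the treewidth.

Treewidth 3.
One such decomposition:
Bags: B1 = {c, f, i, j}  B2 = {c, e, f, i}  B3 = {f, g, i, j}  B4 = {c, d, f, i}  B5 = {b, c, d, f}  B6 = {a, f, g, i}  B7 = {g, h, i, j}
Tree: B1–B2, B1–B3, B2–B4, B4–B5, B3–B6, B3–B7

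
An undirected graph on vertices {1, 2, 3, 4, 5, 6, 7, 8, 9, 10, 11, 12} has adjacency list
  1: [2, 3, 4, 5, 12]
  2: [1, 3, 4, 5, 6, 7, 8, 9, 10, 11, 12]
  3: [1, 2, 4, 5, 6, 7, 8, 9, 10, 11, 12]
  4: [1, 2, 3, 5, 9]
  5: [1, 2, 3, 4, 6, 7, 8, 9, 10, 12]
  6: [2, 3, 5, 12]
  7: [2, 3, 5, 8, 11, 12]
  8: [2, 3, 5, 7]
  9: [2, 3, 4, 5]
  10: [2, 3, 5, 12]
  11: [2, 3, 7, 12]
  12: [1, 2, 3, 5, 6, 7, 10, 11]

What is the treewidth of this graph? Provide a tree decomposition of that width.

Treewidth 4.
One optimal decomposition is:
Bags: B1 = {1, 2, 3, 4, 5}  B2 = {1, 2, 3, 5, 12}  B3 = {2, 3, 5, 6, 12}  B4 = {2, 3, 5, 7, 12}  B5 = {2, 3, 5, 7, 8}  B6 = {2, 3, 5, 10, 12}  B7 = {2, 3, 4, 5, 9}  B8 = {2, 3, 7, 11, 12}
Tree: B1–B2, B2–B3, B3–B4, B4–B5, B4–B6, B1–B7, B4–B8

Each bag holds 5 vertices, so the decomposition has width 4, which upper-bounds the treewidth. On the other hand G contains the 5-clique {2, 3, 7, 11, 12}. A clique must lie in a single bag of any decomposition, so no decomposition can have width below 4. Hence tw(G) = 4 exactly.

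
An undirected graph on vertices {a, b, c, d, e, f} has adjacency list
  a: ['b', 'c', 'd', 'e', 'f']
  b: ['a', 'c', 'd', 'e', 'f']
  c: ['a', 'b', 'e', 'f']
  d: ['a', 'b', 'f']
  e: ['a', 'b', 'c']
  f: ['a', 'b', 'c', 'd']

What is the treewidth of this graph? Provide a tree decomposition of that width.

Treewidth 3.
One optimal decomposition is:
Bags: B1 = {a, b, c, f}  B2 = {a, b, d, f}  B3 = {a, b, c, e}
Tree: B1–B2, B1–B3

The largest bag has 4 vertices, giving width 3; this decomposition certifies tw(G) ≤ 3. For the lower bound, the 4 vertices {a, b, d, f} are pairwise adjacent, and any tree decomposition puts a clique entirely inside one bag — forcing width ≥ 3. Combining the bounds, tw(G) = 3.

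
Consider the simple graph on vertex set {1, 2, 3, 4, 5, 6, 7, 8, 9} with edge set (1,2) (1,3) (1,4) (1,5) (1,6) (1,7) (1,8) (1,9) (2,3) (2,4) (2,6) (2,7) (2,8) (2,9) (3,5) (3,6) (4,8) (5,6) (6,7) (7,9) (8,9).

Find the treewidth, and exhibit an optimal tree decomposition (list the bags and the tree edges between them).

Every bag has size at most 4, so the width is 4 − 1 = 3 and tw(G) ≤ 3. On the other hand G contains the 4-clique {1, 2, 8, 9}. A clique must lie in a single bag of any decomposition, so no decomposition can have width below 3. Combining the bounds, tw(G) = 3.

Treewidth 3.
One optimal decomposition is:
Bags: B1 = {1, 2, 3, 6}  B2 = {1, 2, 6, 7}  B3 = {1, 2, 7, 9}  B4 = {1, 2, 8, 9}  B5 = {1, 2, 4, 8}  B6 = {1, 3, 5, 6}
Tree: B1–B2, B2–B3, B3–B4, B4–B5, B1–B6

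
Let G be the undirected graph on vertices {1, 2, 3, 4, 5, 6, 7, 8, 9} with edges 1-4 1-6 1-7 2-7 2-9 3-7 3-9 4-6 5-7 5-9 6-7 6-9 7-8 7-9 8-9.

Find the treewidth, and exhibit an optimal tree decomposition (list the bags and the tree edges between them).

Treewidth 2.
One optimal decomposition is:
Bags: B1 = {6, 7, 9}  B2 = {7, 8, 9}  B3 = {3, 7, 9}  B4 = {1, 6, 7}  B5 = {5, 7, 9}  B6 = {2, 7, 9}  B7 = {1, 4, 6}
Tree: B1–B2, B2–B3, B1–B4, B1–B5, B1–B6, B4–B7

The largest bag has 3 vertices, giving width 2; this decomposition certifies tw(G) ≤ 2. For the lower bound, the 3 vertices {1, 4, 6} are pairwise adjacent, and any tree decomposition puts a clique entirely inside one bag — forcing width ≥ 2. Combining the bounds, tw(G) = 2.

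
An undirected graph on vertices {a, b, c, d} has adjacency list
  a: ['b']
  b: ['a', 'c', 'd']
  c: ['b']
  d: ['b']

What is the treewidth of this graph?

1

A width-1 tree decomposition is:
Bags: B1 = {b, c}  B2 = {b, d}  B3 = {a, b}
Tree: B1–B2, B2–B3
Each bag holds 2 vertices, so the decomposition has width 1, which upper-bounds the treewidth. G has an edge, so its treewidth is at least 1. Therefore the treewidth is 1.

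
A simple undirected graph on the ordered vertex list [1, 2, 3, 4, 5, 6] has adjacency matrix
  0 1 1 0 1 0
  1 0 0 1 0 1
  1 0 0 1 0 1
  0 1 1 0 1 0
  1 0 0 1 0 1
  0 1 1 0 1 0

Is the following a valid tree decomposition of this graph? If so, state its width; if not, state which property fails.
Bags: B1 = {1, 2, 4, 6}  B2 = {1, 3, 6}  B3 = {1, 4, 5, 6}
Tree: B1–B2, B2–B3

A tree decomposition must satisfy three properties: every vertex lies in some bag; for every edge, both endpoints lie together in some bag; and for every vertex, the bags containing it form a connected subtree. Here edge (4,3) lies in no bag, so the decomposition is invalid.

No — edge (4,3) lies in no bag.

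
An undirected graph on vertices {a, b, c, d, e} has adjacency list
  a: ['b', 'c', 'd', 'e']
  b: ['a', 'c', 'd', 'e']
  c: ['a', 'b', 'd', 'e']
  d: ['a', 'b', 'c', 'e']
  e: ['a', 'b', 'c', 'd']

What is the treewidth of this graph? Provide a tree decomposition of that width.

With just one bag of size 5, the width is 5 − 1 = 4, so tw(G) ≤ 4. For the lower bound, the 5 vertices {a, b, c, d, e} are pairwise adjacent, and any tree decomposition puts a clique entirely inside one bag — forcing width ≥ 4. Combining the bounds, tw(G) = 4.

Treewidth 4.
Bags: B1 = {a, b, c, d, e}
Tree: (single bag)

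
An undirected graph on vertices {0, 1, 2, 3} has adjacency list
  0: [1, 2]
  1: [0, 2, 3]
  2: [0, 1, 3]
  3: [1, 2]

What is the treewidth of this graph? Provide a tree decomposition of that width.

Each bag holds 3 vertices, so the decomposition has width 2, which upper-bounds the treewidth. On the other hand G contains the 3-clique {0, 1, 2}. A clique must lie in a single bag of any decomposition, so no decomposition can have width below 2. The upper and lower bounds meet at 2, so that is the treewidth.

Treewidth 2.
Bags: B1 = {0, 1, 2}  B2 = {1, 2, 3}
Tree: B1–B2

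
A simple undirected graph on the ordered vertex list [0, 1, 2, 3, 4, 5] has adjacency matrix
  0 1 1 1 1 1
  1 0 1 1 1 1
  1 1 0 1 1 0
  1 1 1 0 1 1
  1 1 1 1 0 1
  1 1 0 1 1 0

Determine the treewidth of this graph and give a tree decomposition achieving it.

Treewidth 4.
One optimal decomposition is:
Bags: B1 = {0, 1, 2, 3, 4}  B2 = {0, 1, 3, 4, 5}
Tree: B1–B2

Every bag has size at most 5, so the width is 5 − 1 = 4 and tw(G) ≤ 4. For the lower bound, the 5 vertices {0, 1, 2, 3, 4} are pairwise adjacent, and any tree decomposition puts a clique entirely inside one bag — forcing width ≥ 4. The upper and lower bounds meet at 4, so that is the treewidth.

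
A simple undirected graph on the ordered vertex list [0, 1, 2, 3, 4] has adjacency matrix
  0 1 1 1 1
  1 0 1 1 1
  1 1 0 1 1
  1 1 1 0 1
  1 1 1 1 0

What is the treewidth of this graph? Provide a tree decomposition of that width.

With just one bag of size 5, the width is 5 − 1 = 4, so tw(G) ≤ 4. Conversely, {0, 1, 2, 3, 4} is a clique of size 5, and the vertices of any clique must share a bag in every tree decomposition; so some bag has ≥ 5 vertices and tw(G) ≥ 4. Combining the bounds, tw(G) = 4.

Treewidth 4.
One such decomposition:
Bags: B1 = {0, 1, 2, 3, 4}
Tree: (single bag)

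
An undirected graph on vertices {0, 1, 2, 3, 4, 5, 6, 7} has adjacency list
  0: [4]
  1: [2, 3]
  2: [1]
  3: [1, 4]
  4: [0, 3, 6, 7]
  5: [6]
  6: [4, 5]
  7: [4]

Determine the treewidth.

A width-1 tree decomposition is:
Bags: B1 = {3, 4}  B2 = {1, 3}  B3 = {4, 6}  B4 = {4, 7}  B5 = {1, 2}  B6 = {0, 4}  B7 = {5, 6}
Tree: B1–B2, B1–B3, B1–B4, B2–B5, B4–B6, B3–B7
The largest bag has 2 vertices, giving width 1; this decomposition certifies tw(G) ≤ 1. Any graph with an edge has treewidth ≥ 1, and G has the edge 3–4. Hence tw(G) = 1 exactly.

1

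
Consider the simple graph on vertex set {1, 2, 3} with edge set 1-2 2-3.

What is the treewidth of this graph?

1

A width-1 tree decomposition is:
Bags: B1 = {1, 2}  B2 = {2, 3}
Tree: B1–B2
The largest bag has 2 vertices, giving width 1; this decomposition certifies tw(G) ≤ 1. Since G has at least one edge (e.g. 1–2), it is not an edgeless graph, so tw(G) ≥ 1. The upper and lower bounds meet at 1, so that is the treewidth.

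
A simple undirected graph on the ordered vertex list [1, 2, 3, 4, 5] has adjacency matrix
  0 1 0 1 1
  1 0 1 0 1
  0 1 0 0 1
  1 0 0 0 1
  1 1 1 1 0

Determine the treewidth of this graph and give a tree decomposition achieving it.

Treewidth 2.
One such decomposition:
Bags: B1 = {1, 4, 5}  B2 = {1, 2, 5}  B3 = {2, 3, 5}
Tree: B1–B2, B2–B3

Every bag has size at most 3, so the width is 3 − 1 = 2 and tw(G) ≤ 2. For the lower bound, the 3 vertices {1, 2, 5} are pairwise adjacent, and any tree decomposition puts a clique entirely inside one bag — forcing width ≥ 2. Therefore the treewidth is 2.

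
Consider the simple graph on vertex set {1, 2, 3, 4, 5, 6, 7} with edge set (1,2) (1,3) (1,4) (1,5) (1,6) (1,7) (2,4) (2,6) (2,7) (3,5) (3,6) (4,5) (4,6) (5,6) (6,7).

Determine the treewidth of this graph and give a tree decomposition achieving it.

Each bag holds 4 vertices, so the decomposition has width 3, which upper-bounds the treewidth. On the other hand G contains the 4-clique {1, 2, 4, 6}. A clique must lie in a single bag of any decomposition, so no decomposition can have width below 3. Combining the bounds, tw(G) = 3.

Treewidth 3.
One optimal decomposition is:
Bags: B1 = {1, 4, 5, 6}  B2 = {1, 2, 4, 6}  B3 = {1, 3, 5, 6}  B4 = {1, 2, 6, 7}
Tree: B1–B2, B1–B3, B2–B4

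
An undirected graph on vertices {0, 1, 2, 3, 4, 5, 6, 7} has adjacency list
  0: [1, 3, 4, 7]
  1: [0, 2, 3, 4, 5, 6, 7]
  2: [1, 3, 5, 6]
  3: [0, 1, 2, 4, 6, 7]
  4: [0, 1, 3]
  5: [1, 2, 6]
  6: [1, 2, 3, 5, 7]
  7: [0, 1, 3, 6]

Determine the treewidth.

A width-3 tree decomposition is:
Bags: B1 = {1, 2, 3, 6}  B2 = {1, 3, 6, 7}  B3 = {0, 1, 3, 7}  B4 = {0, 1, 3, 4}  B5 = {1, 2, 5, 6}
Tree: B1–B2, B2–B3, B3–B4, B1–B5
Every bag has size at most 4, so the width is 4 − 1 = 3 and tw(G) ≤ 3. Conversely, {0, 1, 3, 4} is a clique of size 4, and the vertices of any clique must share a bag in every tree decomposition; so some bag has ≥ 4 vertices and tw(G) ≥ 3. Hence tw(G) = 3 exactly.

3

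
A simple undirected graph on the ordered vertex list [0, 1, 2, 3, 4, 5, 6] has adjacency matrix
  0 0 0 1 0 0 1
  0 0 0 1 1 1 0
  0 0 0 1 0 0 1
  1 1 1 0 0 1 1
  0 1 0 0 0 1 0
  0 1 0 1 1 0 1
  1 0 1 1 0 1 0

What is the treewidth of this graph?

2

A width-2 tree decomposition is:
Bags: B1 = {0, 3, 6}  B2 = {3, 5, 6}  B3 = {1, 3, 5}  B4 = {2, 3, 6}  B5 = {1, 4, 5}
Tree: B1–B2, B2–B3, B2–B4, B3–B5
The largest bag has 3 vertices, giving width 2; this decomposition certifies tw(G) ≤ 2. For the lower bound, the 3 vertices {1, 3, 5} are pairwise adjacent, and any tree decomposition puts a clique entirely inside one bag — forcing width ≥ 2. Therefore the treewidth is 2.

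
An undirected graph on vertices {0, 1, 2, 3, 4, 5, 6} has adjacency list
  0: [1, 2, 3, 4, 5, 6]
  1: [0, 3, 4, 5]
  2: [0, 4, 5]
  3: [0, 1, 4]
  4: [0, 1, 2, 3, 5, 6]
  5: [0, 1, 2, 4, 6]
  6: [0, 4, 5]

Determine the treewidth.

A width-3 tree decomposition is:
Bags: B1 = {0, 1, 4, 5}  B2 = {0, 2, 4, 5}  B3 = {0, 4, 5, 6}  B4 = {0, 1, 3, 4}
Tree: B1–B2, B2–B3, B1–B4
Every bag has size at most 4, so the width is 4 − 1 = 3 and tw(G) ≤ 3. On the other hand G contains the 4-clique {0, 1, 3, 4}. A clique must lie in a single bag of any decomposition, so no decomposition can have width below 3. The upper and lower bounds meet at 3, so that is the treewidth.

3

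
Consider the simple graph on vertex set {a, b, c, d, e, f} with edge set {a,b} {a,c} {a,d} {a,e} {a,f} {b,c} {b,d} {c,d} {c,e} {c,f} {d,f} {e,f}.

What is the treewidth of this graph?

A width-3 tree decomposition is:
Bags: B1 = {a, c, d, f}  B2 = {a, b, c, d}  B3 = {a, c, e, f}
Tree: B1–B2, B1–B3
Each bag holds 4 vertices, so the decomposition has width 3, which upper-bounds the treewidth. On the other hand G contains the 4-clique {a, c, d, f}. A clique must lie in a single bag of any decomposition, so no decomposition can have width below 3. Therefore the treewidth is 3.

3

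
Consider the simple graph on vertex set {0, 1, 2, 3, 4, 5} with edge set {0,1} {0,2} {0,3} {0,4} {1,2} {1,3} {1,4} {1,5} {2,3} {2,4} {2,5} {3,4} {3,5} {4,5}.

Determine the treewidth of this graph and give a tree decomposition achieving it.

Treewidth 4.
Bags: B1 = {0, 1, 2, 3, 4}  B2 = {1, 2, 3, 4, 5}
Tree: B1–B2

Every bag has size at most 5, so the width is 5 − 1 = 4 and tw(G) ≤ 4. On the other hand G contains the 5-clique {0, 1, 2, 3, 4}. A clique must lie in a single bag of any decomposition, so no decomposition can have width below 4. Combining the bounds, tw(G) = 4.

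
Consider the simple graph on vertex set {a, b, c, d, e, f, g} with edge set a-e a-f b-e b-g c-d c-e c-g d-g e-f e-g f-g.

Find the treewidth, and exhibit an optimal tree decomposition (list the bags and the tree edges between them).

Treewidth 2.
Bags: B1 = {c, e, g}  B2 = {e, f, g}  B3 = {a, e, f}  B4 = {b, e, g}  B5 = {c, d, g}
Tree: B1–B2, B2–B3, B1–B4, B1–B5

The largest bag has 3 vertices, giving width 2; this decomposition certifies tw(G) ≤ 2. For the lower bound, the 3 vertices {c, d, g} are pairwise adjacent, and any tree decomposition puts a clique entirely inside one bag — forcing width ≥ 2. The upper and lower bounds meet at 2, so that is the treewidth.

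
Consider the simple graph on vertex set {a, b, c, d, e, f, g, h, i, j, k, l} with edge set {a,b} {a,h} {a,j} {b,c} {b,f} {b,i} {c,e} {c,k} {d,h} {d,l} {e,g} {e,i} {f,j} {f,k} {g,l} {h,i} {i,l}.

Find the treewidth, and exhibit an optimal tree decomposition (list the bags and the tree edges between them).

The largest bag has 4 vertices, giving width 3; this decomposition certifies tw(G) ≤ 3. For the lower bound: the 4 vertex sets {f,j,k}, {c}, {b}, {a,e,h,i} are disjoint, each induces a connected subgraph, and every pair is joined by at least one edge of G. Contracting each set to a single vertex therefore yields K_{4} as a minor, and since treewidth is minor-monotone, tw(G) ≥ tw(K_{4}) = 3. The upper and lower bounds meet at 3, so that is the treewidth.

Treewidth 3.
Bags: B1 = {c, f, j, k}  B2 = {b, c, f, j}  B3 = {a, b, c, j}  B4 = {a, b, c, e}  B5 = {a, b, e, i}  B6 = {a, e, h, i}  B7 = {e, g, h, i}  B8 = {g, h, i, l}  B9 = {d, g, h, l}
Tree: B1–B2, B2–B3, B3–B4, B4–B5, B5–B6, B6–B7, B7–B8, B8–B9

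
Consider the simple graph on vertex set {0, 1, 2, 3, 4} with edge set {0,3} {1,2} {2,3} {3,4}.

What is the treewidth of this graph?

1

A width-1 tree decomposition is:
Bags: B1 = {2, 3}  B2 = {0, 3}  B3 = {3, 4}  B4 = {1, 2}
Tree: B1–B2, B1–B3, B1–B4
The largest bag has 2 vertices, giving width 1; this decomposition certifies tw(G) ≤ 1. G has an edge, so its treewidth is at least 1. Combining the bounds, tw(G) = 1.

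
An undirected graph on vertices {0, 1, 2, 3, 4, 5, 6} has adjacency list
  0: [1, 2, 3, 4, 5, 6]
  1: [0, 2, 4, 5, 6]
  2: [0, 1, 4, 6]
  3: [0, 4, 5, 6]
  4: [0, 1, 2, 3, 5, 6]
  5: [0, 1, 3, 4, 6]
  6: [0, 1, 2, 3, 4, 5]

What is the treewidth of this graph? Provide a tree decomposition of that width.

Treewidth 4.
One such decomposition:
Bags: B1 = {0, 3, 4, 5, 6}  B2 = {0, 1, 4, 5, 6}  B3 = {0, 1, 2, 4, 6}
Tree: B1–B2, B2–B3

The largest bag has 5 vertices, giving width 4; this decomposition certifies tw(G) ≤ 4. On the other hand G contains the 5-clique {0, 1, 2, 4, 6}. A clique must lie in a single bag of any decomposition, so no decomposition can have width below 4. The upper and lower bounds meet at 4, so that is the treewidth.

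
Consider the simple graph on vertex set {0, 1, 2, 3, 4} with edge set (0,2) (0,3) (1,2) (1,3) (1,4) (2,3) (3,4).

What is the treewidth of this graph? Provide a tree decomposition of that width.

Each bag holds 3 vertices, so the decomposition has width 2, which upper-bounds the treewidth. For the lower bound, the 3 vertices {0, 2, 3} are pairwise adjacent, and any tree decomposition puts a clique entirely inside one bag — forcing width ≥ 2. Hence tw(G) = 2 exactly.

Treewidth 2.
One such decomposition:
Bags: B1 = {1, 2, 3}  B2 = {1, 3, 4}  B3 = {0, 2, 3}
Tree: B1–B2, B1–B3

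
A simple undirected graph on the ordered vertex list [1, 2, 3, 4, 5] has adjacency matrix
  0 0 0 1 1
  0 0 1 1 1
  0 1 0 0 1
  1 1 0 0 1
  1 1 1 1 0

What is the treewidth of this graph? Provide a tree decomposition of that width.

Treewidth 2.
One optimal decomposition is:
Bags: B1 = {2, 4, 5}  B2 = {2, 3, 5}  B3 = {1, 4, 5}
Tree: B1–B2, B1–B3

Every bag has size at most 3, so the width is 3 − 1 = 2 and tw(G) ≤ 2. Conversely, {1, 4, 5} is a clique of size 3, and the vertices of any clique must share a bag in every tree decomposition; so some bag has ≥ 3 vertices and tw(G) ≥ 2. Therefore the treewidth is 2.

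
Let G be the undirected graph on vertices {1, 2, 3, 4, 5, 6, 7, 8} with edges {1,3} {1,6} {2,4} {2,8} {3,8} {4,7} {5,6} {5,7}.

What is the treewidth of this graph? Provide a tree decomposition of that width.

Treewidth 2.
One optimal decomposition is:
Bags: B1 = {2, 4, 8}  B2 = {4, 7, 8}  B3 = {5, 7, 8}  B4 = {5, 6, 8}  B5 = {1, 6, 8}  B6 = {1, 3, 8}
Tree: B1–B2, B2–B3, B3–B4, B4–B5, B5–B6

The largest bag has 3 vertices, giving width 2; this decomposition certifies tw(G) ≤ 2. For the lower bound, G contains the cycle 8–2–4–7–5–6–1–3–8, so G is not a forest; only forests have treewidth ≤ 1, hence tw(G) ≥ 2. Combining the bounds, tw(G) = 2.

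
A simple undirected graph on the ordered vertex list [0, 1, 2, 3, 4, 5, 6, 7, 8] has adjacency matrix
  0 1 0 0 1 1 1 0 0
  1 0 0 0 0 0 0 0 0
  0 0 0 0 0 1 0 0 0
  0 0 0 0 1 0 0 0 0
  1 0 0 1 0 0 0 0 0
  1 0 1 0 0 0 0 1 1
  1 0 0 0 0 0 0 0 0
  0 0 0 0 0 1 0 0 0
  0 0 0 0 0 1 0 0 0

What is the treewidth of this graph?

1

A width-1 tree decomposition is:
Bags: B1 = {0, 5}  B2 = {0, 4}  B3 = {0, 6}  B4 = {5, 8}  B5 = {2, 5}  B6 = {3, 4}  B7 = {5, 7}  B8 = {0, 1}
Tree: B1–B2, B2–B3, B1–B4, B4–B5, B2–B6, B4–B7, B3–B8
Every bag has size at most 2, so the width is 2 − 1 = 1 and tw(G) ≤ 1. Since G has at least one edge (e.g. 5–0), it is not an edgeless graph, so tw(G) ≥ 1. Hence tw(G) = 1 exactly.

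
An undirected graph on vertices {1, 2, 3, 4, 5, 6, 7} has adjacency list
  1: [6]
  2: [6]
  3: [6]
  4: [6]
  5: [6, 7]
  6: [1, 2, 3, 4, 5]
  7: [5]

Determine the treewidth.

A width-1 tree decomposition is:
Bags: B1 = {4, 6}  B2 = {3, 6}  B3 = {1, 6}  B4 = {2, 6}  B5 = {5, 6}  B6 = {5, 7}
Tree: B1–B2, B1–B3, B2–B4, B2–B5, B5–B6
Each bag holds 2 vertices, so the decomposition has width 1, which upper-bounds the treewidth. Since G has at least one edge (e.g. 4–6), it is not an edgeless graph, so tw(G) ≥ 1. The upper and lower bounds meet at 1, so that is the treewidth.

1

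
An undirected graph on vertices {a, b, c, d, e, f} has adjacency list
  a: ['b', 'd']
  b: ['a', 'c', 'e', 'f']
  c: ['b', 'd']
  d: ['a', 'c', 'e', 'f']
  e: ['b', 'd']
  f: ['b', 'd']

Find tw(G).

2

A width-2 tree decomposition is:
Bags: B1 = {b, c, d}  B2 = {a, b, d}  B3 = {b, d, e}  B4 = {b, d, f}
Tree: B1–B2, B2–B3, B3–B4
Every bag has size at most 3, so the width is 3 − 1 = 2 and tw(G) ≤ 2. Since c–b–a–d–c is a cycle in G, G is not acyclic. Forests are exactly the graphs of treewidth ≤ 1, so tw(G) ≥ 2. Therefore the treewidth is 2.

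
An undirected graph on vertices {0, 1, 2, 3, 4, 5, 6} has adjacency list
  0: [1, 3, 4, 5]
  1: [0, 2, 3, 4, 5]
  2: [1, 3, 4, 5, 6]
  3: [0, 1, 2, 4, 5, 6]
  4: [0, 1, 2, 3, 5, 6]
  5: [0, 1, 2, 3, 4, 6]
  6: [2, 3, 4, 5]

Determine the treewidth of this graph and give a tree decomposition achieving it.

The largest bag has 5 vertices, giving width 4; this decomposition certifies tw(G) ≤ 4. On the other hand G contains the 5-clique {0, 1, 3, 4, 5}. A clique must lie in a single bag of any decomposition, so no decomposition can have width below 4. Combining the bounds, tw(G) = 4.

Treewidth 4.
One such decomposition:
Bags: B1 = {1, 2, 3, 4, 5}  B2 = {2, 3, 4, 5, 6}  B3 = {0, 1, 3, 4, 5}
Tree: B1–B2, B1–B3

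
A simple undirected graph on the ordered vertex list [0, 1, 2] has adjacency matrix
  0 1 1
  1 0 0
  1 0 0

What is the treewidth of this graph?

1

A width-1 tree decomposition is:
Bags: B1 = {0, 1}  B2 = {0, 2}
Tree: B1–B2
Every bag has size at most 2, so the width is 2 − 1 = 1 and tw(G) ≤ 1. Any graph with an edge has treewidth ≥ 1, and G has the edge 0–1. Therefore the treewidth is 1.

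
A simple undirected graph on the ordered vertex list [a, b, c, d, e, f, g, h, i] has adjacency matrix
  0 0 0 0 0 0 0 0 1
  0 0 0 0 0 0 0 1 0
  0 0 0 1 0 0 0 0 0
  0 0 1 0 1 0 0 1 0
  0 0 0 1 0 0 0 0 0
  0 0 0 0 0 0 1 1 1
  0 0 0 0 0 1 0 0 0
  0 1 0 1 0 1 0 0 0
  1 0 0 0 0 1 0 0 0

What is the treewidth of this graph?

1

A width-1 tree decomposition is:
Bags: B1 = {f, h}  B2 = {f, i}  B3 = {b, h}  B4 = {d, h}  B5 = {d, e}  B6 = {a, i}  B7 = {f, g}  B8 = {c, d}
Tree: B1–B2, B1–B3, B3–B4, B4–B5, B2–B6, B2–B7, B5–B8
Every bag has size at most 2, so the width is 2 − 1 = 1 and tw(G) ≤ 1. G has an edge, so its treewidth is at least 1. Combining the bounds, tw(G) = 1.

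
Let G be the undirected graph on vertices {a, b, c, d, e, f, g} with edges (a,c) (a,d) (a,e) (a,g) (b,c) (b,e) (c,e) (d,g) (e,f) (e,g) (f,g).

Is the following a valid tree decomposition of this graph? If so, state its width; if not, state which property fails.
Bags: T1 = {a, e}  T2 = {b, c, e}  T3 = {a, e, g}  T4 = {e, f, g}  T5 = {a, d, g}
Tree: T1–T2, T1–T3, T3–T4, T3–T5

A tree decomposition must satisfy three properties: every vertex lies in some bag; for every edge, both endpoints lie together in some bag; and for every vertex, the bags containing it form a connected subtree. Here edge (c,a) lies in no bag, so the decomposition is invalid.

No — edge (c,a) lies in no bag.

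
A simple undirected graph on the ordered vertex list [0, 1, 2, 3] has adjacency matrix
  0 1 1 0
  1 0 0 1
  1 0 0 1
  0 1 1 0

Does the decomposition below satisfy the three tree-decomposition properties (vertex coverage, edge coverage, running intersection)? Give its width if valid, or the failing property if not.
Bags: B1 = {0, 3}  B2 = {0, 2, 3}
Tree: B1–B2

A tree decomposition must satisfy three properties: every vertex lies in some bag; for every edge, both endpoints lie together in some bag; and for every vertex, the bags containing it form a connected subtree. Here vertex 1 appears in no bag, so the decomposition is invalid.

No — vertex 1 appears in no bag.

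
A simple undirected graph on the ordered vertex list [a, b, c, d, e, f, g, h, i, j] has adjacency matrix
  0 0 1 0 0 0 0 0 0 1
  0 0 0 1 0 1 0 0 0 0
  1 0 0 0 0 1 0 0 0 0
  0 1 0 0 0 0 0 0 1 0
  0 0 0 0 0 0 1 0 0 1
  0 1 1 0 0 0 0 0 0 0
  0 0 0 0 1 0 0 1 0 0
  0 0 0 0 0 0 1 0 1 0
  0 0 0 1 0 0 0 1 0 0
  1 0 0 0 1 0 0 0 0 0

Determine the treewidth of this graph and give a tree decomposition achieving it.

Each bag holds 3 vertices, so the decomposition has width 2, which upper-bounds the treewidth. The edges c–a–j–e–g–h–i–d–b–f–c form a cycle, so G is not a tree and its treewidth is at least 2. Combining the bounds, tw(G) = 2.

Treewidth 2.
One such decomposition:
Bags: B1 = {a, c, j}  B2 = {c, e, j}  B3 = {c, e, g}  B4 = {c, g, h}  B5 = {c, h, i}  B6 = {c, d, i}  B7 = {b, c, d}  B8 = {b, c, f}
Tree: B1–B2, B2–B3, B3–B4, B4–B5, B5–B6, B6–B7, B7–B8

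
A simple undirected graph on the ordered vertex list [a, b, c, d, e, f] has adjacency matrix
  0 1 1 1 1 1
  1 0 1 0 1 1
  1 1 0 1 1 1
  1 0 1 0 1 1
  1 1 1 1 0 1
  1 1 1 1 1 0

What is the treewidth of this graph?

4

A width-4 tree decomposition is:
Bags: B1 = {a, b, c, e, f}  B2 = {a, c, d, e, f}
Tree: B1–B2
Every bag has size at most 5, so the width is 5 − 1 = 4 and tw(G) ≤ 4. For the lower bound, the 5 vertices {a, c, d, e, f} are pairwise adjacent, and any tree decomposition puts a clique entirely inside one bag — forcing width ≥ 4. Therefore the treewidth is 4.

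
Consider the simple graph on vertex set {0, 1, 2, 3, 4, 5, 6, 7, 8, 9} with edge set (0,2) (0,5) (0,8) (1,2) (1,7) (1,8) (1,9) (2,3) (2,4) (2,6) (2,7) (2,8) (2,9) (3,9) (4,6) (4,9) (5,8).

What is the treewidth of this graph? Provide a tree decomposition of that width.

Treewidth 2.
One optimal decomposition is:
Bags: B1 = {2, 4, 9}  B2 = {2, 3, 9}  B3 = {1, 2, 9}  B4 = {2, 4, 6}  B5 = {1, 2, 8}  B6 = {1, 2, 7}  B7 = {0, 2, 8}  B8 = {0, 5, 8}
Tree: B1–B2, B1–B3, B1–B4, B3–B5, B3–B6, B5–B7, B7–B8

Each bag holds 3 vertices, so the decomposition has width 2, which upper-bounds the treewidth. On the other hand G contains the 3-clique {0, 2, 8}. A clique must lie in a single bag of any decomposition, so no decomposition can have width below 2. Hence tw(G) = 2 exactly.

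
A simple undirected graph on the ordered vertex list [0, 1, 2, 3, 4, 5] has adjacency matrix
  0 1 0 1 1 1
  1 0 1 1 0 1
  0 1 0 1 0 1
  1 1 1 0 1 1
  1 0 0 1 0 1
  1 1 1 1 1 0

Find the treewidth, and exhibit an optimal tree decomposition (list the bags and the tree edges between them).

The largest bag has 4 vertices, giving width 3; this decomposition certifies tw(G) ≤ 3. On the other hand G contains the 4-clique {0, 1, 3, 5}. A clique must lie in a single bag of any decomposition, so no decomposition can have width below 3. The upper and lower bounds meet at 3, so that is the treewidth.

Treewidth 3.
One such decomposition:
Bags: B1 = {1, 2, 3, 5}  B2 = {0, 1, 3, 5}  B3 = {0, 3, 4, 5}
Tree: B1–B2, B2–B3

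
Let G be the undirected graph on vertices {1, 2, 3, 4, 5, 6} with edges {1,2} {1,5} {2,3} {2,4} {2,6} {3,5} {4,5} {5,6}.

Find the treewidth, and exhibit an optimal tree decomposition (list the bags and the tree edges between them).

Treewidth 2.
One such decomposition:
Bags: B1 = {2, 5, 6}  B2 = {1, 2, 5}  B3 = {2, 4, 5}  B4 = {2, 3, 5}
Tree: B1–B2, B2–B3, B3–B4

The largest bag has 3 vertices, giving width 2; this decomposition certifies tw(G) ≤ 2. For the lower bound, G contains the cycle 2–6–5–1–2, so G is not a forest; only forests have treewidth ≤ 1, hence tw(G) ≥ 2. Hence tw(G) = 2 exactly.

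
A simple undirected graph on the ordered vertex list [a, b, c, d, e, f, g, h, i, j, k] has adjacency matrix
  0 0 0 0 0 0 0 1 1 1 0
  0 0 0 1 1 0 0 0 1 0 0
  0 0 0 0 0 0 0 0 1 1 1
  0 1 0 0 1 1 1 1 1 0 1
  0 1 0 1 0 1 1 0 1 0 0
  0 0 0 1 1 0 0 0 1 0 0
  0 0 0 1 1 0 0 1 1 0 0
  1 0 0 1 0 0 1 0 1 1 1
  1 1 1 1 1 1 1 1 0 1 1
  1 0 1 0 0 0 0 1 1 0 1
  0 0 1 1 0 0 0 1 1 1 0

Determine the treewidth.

3

A width-3 tree decomposition is:
Bags: B1 = {d, g, h, i}  B2 = {d, e, g, i}  B3 = {b, d, e, i}  B4 = {d, h, i, k}  B5 = {h, i, j, k}  B6 = {c, i, j, k}  B7 = {a, h, i, j}  B8 = {d, e, f, i}
Tree: B1–B2, B2–B3, B1–B4, B4–B5, B5–B6, B5–B7, B3–B8
Every bag has size at most 4, so the width is 4 − 1 = 3 and tw(G) ≤ 3. For the lower bound, the 4 vertices {d, e, g, i} are pairwise adjacent, and any tree decomposition puts a clique entirely inside one bag — forcing width ≥ 3. Hence tw(G) = 3 exactly.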